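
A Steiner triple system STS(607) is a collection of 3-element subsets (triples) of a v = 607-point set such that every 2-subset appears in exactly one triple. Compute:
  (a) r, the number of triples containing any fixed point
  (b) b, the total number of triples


An STS(v) is a 2-(v, 3, 1) BIBD: block size k = 3, λ = 1.
Replication: r(k − 1) = λ(v − 1) ⇒ r·2 = 607 − 1 = 606 ⇒ r = 303.
Block count: b = v(v − 1)/6 = 607·606/6 = 367842/6 = 61307.
(Check via bk = vr: 61307·3 = 183921 = 607·303 = 183921 ✓.)

r = 303, b = 61307.


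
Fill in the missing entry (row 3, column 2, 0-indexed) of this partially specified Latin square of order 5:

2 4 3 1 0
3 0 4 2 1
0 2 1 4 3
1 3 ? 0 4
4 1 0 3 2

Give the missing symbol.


Row 3 contains symbols [0, 1, 3, 4] — missing [2].
Column 2 contains symbols [0, 1, 3, 4] — missing [2].
The missing symbol must appear in both missing sets; intersection = [2].
Therefore the hidden value is 2.

Missing value = 2.


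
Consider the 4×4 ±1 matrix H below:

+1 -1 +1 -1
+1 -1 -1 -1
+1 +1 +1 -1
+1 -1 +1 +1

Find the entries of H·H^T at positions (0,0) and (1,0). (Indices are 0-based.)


Row 0 of H: [1, -1, 1, -1].
Row 1 of H: [1, -1, -1, -1].
(H·H^T)[0][0] = Σ_j H[0][j]·H[0][j] = (1)² + (-1)² + (1)² + (-1)² = 1 + 1 + 1 + 1 = 4.
(H·H^T)[1][0] = Σ_j H[1][j]·H[0][j] = (1)·(1) + (-1)·(-1) + (-1)·(1) + (-1)·(-1) = 1 + 1 + -1 + 1 = 2.
Rows 1 and 0 are not orthogonal (dot product = 2 ≠ 0), so H is not a Hadamard matrix.

(0,0) entry = 4; (1,0) entry = 2.


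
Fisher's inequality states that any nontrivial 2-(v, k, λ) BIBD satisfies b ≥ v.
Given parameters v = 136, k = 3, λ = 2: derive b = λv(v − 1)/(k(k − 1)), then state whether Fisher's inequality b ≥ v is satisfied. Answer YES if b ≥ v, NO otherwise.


r = λ(v − 1)/(k − 1) = 2·135/2 = 135.
b = vr/k = 136·135/3 = 6120.
Fisher's inequality: b ≥ v ⇔ 6120 ≥ 136? YES.

YES


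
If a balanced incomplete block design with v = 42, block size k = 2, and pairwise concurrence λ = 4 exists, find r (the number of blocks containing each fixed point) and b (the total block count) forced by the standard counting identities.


Any 2-(v, k, λ) BIBD satisfies two necessary conditions:
  (i)  Each point sits in r blocks, and counting incidences through any fixed point gives r(k − 1) = λ(v − 1), so r = λ(v − 1)/(k − 1).
  (ii) Total incidences bk = vr, so b = vr/k.
Step 1: r = λ(v − 1)/(k − 1) = 4·(42 − 1)/(2 − 1) = 4·41/1 = 164/1 = 164.
Step 2: b = vr/k = 42·164/2 = 6888/2 = 3444.
Check integrality: r = 164 ∈ Z ✓, b = 3444 ∈ Z ✓.
(These identities are necessary conditions: they determine r and b for any design with these parameters, but do not by themselves prove that one exists.)

r = 164, b = 3444.


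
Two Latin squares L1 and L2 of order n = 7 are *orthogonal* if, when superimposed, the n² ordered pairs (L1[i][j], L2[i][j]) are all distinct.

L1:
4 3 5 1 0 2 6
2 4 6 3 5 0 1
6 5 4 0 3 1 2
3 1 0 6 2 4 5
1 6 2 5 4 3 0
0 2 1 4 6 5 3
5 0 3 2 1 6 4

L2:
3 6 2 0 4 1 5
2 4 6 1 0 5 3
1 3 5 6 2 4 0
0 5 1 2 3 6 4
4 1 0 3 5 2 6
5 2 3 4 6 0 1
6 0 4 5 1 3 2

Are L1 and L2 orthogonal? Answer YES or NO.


Form the n² = 49 superimposed pairs (L1[i][j], L2[i][j]), row by row (rows and columns indexed from 0):
row 0: (4,3) (3,6) (5,2) (1,0) (0,4) (2,1) (6,5)
row 1: (2,2) (4,4) (6,6) (3,1) (5,0) (0,5) (1,3)
row 2: (6,1) (5,3) (4,5) (0,6) (3,2) (1,4) (2,0)
row 3: (3,0) (1,5) (0,1) (6,2) (2,3) (4,6) (5,4)
row 4: (1,4) (6,1) (2,0) (5,3) (4,5) (3,2) (0,6)
row 5: (0,5) (2,2) (1,3) (4,4) (6,6) (5,0) (3,1)
row 6: (5,6) (0,0) (3,4) (2,5) (1,1) (6,3) (4,2)
Orthogonality requires all 49 pairs distinct.
But the pair (1,4) repeats: cell (2,5) has L1 = 1, L2 = 4, and cell (4,0) has L1 = 1, L2 = 4.
A repeated pair means some other pair never occurs (only 35 distinct pairs out of 49), so the squares are not orthogonal.
Conclusion: NO.

NO


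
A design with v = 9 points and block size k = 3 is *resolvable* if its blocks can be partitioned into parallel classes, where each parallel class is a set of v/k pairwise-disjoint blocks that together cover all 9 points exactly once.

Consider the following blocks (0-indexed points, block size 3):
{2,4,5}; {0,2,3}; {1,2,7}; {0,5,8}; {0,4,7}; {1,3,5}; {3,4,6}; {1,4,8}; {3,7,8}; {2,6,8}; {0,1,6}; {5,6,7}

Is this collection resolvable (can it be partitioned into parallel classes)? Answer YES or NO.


v = 9, block size k = 3, number of blocks = 12.
For resolvability, blocks must partition into parallel classes of size v/k = 3.
Total blocks must therefore be a multiple of 3: 12 = 3·4 + 0 ⇒ divisible ✓.
Greedy packing gives 4 candidate class(es). Each should be a full parallel class (size 3, covers all 9 points).
  Class 1 (3 blocks): {2,4,5}; {3,7,8}; {0,1,6}. Points covered: [0, 1, 2, 3, 4, 5, 6, 7, 8].
  Class 2 (3 blocks): {0,2,3}; {1,4,8}; {5,6,7}. Points covered: [0, 1, 2, 3, 4, 5, 6, 7, 8].
  Class 3 (3 blocks): {1,2,7}; {0,5,8}; {3,4,6}. Points covered: [0, 1, 2, 3, 4, 5, 6, 7, 8].
  Class 4 (3 blocks): {0,4,7}; {1,3,5}; {2,6,8}. Points covered: [0, 1, 2, 3, 4, 5, 6, 7, 8].
All classes full (size 3)? YES. All classes cover every point? YES.
Resolvable? YES.

YES


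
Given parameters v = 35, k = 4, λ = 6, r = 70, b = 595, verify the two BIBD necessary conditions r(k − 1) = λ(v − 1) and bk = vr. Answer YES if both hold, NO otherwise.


Condition (i): r(k − 1) = 70·3 = 210; λ(v − 1) = 6·34 = 204. Match? NO.
Condition (ii): bk = 595·4 = 2380; vr = 35·70 = 2450. Match? NO.
Both conditions hold? NO.

NO


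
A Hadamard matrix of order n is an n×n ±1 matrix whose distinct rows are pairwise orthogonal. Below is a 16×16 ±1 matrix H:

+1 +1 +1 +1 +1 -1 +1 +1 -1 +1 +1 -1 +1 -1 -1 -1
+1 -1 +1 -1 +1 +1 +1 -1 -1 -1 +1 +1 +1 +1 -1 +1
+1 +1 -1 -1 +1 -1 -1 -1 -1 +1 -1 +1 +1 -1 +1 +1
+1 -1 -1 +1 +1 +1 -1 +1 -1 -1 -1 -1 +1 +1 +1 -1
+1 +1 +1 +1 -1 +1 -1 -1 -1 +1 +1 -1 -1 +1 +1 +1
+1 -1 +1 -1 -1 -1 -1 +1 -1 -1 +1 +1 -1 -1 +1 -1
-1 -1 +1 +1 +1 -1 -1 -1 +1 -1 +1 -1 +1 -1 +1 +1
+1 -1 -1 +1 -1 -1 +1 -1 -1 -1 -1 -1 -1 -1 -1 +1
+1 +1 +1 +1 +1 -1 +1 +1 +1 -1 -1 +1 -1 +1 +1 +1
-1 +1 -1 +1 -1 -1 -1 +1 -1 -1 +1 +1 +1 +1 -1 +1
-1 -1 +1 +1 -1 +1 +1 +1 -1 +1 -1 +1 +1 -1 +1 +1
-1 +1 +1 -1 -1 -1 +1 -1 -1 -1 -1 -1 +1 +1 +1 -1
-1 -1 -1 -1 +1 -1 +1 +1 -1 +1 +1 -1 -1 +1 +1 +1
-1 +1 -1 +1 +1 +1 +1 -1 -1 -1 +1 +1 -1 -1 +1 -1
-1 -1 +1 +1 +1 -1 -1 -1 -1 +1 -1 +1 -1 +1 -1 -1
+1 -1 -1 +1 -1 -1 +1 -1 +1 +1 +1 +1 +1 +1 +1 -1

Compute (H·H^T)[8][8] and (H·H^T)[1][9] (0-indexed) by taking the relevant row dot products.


Row 1 of H: [1, -1, 1, -1, 1, 1, 1, -1, -1, -1, 1, 1, 1, 1, -1, 1].
Row 8 of H: [1, 1, 1, 1, 1, -1, 1, 1, 1, -1, -1, 1, -1, 1, 1, 1].
Row 9 of H: [-1, 1, -1, 1, -1, -1, -1, 1, -1, -1, 1, 1, 1, 1, -1, 1].
(H·H^T)[8][8] = Σ_j H[8][j]·H[8][j] = (1)² + (1)² + (1)² + (1)² + (1)² + (-1)² + (1)² + (1)² + (1)² + (-1)² + (-1)² + (1)² + (-1)² + (1)² + (1)² + (1)² = 1 + 1 + 1 + 1 + 1 + 1 + 1 + 1 + 1 + 1 + 1 + 1 + 1 + 1 + 1 + 1 = 16.
(H·H^T)[1][9] = Σ_j H[1][j]·H[9][j] = (1)·(-1) + (-1)·(1) + (1)·(-1) + (-1)·(1) + (1)·(-1) + (1)·(-1) + (1)·(-1) + (-1)·(1) + (-1)·(-1) + (-1)·(-1) + (1)·(1) + (1)·(1) + (1)·(1) + (1)·(1) + (-1)·(-1) + (1)·(1) = -1 + -1 + -1 + -1 + -1 + -1 + -1 + -1 + 1 + 1 + 1 + 1 + 1 + 1 + 1 + 1 = 0.
So rows 1 and 9 are orthogonal; the diagonal entry equals n = 16.

(8,8) entry = 16; (1,9) entry = 0.


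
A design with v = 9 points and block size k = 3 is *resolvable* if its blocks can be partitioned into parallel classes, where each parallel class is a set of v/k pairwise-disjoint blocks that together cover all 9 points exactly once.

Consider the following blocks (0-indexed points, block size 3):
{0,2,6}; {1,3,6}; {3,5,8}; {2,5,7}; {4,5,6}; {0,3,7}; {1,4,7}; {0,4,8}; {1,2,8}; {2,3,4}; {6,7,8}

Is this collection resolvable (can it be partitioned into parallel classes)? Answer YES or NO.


v = 9, block size k = 3, number of blocks = 11.
For resolvability, blocks must partition into parallel classes of size v/k = 3.
Total blocks must therefore be a multiple of 3: 11 = 3·3 + 2 ⇒ not divisible ✗.
Resolvable? NO.

NO


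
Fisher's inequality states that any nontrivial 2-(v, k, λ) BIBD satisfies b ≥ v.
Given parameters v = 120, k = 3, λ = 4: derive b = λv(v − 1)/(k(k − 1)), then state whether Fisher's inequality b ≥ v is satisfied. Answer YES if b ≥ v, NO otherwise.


b = λv(v − 1)/(k(k − 1)) = 4·120·119/(3·2) = 57120/6 = 9520.
Compare with v = 120: b ≥ v, so Fisher's inequality holds.

YES


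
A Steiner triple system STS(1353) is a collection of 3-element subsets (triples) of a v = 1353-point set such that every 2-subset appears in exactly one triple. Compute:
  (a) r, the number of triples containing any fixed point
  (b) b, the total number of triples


An STS(v) is a 2-(v, 3, 1) BIBD: block size k = 3, λ = 1.
Replication: r(k − 1) = λ(v − 1) ⇒ r·2 = 1353 − 1 = 1352 ⇒ r = 676.
Block count: b = v(v − 1)/6 = 1353·1352/6 = 1829256/6 = 304876.
(Check via bk = vr: 304876·3 = 914628 = 1353·676 = 914628 ✓.)

r = 676, b = 304876.


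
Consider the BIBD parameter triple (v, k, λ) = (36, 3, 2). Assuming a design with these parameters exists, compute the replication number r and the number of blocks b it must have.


Any 2-(v, k, λ) BIBD satisfies two necessary conditions:
  (i)  Each point sits in r blocks, and counting incidences through any fixed point gives r(k − 1) = λ(v − 1), so r = λ(v − 1)/(k − 1).
  (ii) Total incidences bk = vr, so b = vr/k.
Step 1: r = λ(v − 1)/(k − 1) = 2·(36 − 1)/(3 − 1) = 2·35/2 = 70/2 = 35.
Step 2: b = vr/k = 36·35/3 = 1260/3 = 420.
Check integrality: r = 35 ∈ Z ✓, b = 420 ∈ Z ✓.
(These identities are necessary conditions: they determine r and b for any design with these parameters, but do not by themselves prove that one exists.)

r = 35, b = 420.


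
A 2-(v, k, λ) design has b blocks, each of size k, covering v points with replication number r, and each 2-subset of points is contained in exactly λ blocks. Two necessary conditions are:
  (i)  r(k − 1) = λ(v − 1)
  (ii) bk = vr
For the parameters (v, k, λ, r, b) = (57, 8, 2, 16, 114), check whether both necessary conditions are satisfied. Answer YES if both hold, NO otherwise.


Condition (i): r(k − 1) = 16·7 = 112; λ(v − 1) = 2·56 = 112. Match? YES.
Condition (ii): bk = 114·8 = 912; vr = 57·16 = 912. Match? YES.
Both conditions hold? YES.

YES


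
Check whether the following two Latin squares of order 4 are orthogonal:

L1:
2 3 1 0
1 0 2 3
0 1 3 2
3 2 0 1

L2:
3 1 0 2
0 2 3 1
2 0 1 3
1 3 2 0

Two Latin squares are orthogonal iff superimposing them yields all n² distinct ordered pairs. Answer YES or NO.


Form the n² = 16 superimposed pairs (L1[i][j], L2[i][j]), row by row (rows and columns indexed from 0):
row 0: (2,3) (3,1) (1,0) (0,2)
row 1: (1,0) (0,2) (2,3) (3,1)
row 2: (0,2) (1,0) (3,1) (2,3)
row 3: (3,1) (2,3) (0,2) (1,0)
Orthogonality requires all 16 pairs distinct.
But the pair (1,0) repeats: cell (0,2) has L1 = 1, L2 = 0, and cell (1,0) has L1 = 1, L2 = 0.
A repeated pair means some other pair never occurs (only 4 distinct pairs out of 16), so the squares are not orthogonal.
Conclusion: NO.

NO


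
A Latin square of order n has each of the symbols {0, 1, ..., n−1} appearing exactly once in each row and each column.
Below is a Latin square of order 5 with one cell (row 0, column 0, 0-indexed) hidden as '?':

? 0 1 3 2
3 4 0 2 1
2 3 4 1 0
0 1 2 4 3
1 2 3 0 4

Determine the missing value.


Row 0 contains symbols [0, 1, 2, 3] — missing [4].
Column 0 contains symbols [0, 1, 2, 3] — missing [4].
The missing symbol must appear in both missing sets; intersection = [4].
Therefore the hidden value is 4.

Missing value = 4.


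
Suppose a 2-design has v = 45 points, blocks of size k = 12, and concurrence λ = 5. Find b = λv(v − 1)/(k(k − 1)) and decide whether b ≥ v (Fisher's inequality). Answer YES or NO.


b = λv(v − 1)/(k(k − 1)) = 5·45·44/(12·11) = 9900/132 = 75.
Compare with v = 45: b ≥ v, so Fisher's inequality holds.

YES


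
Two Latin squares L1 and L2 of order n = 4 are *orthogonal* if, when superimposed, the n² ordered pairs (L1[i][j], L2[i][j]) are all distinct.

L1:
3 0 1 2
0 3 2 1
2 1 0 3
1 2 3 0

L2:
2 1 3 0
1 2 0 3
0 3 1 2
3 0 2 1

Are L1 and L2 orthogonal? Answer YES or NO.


Form the n² = 16 superimposed pairs (L1[i][j], L2[i][j]), row by row (rows and columns indexed from 0):
row 0: (3,2) (0,1) (1,3) (2,0)
row 1: (0,1) (3,2) (2,0) (1,3)
row 2: (2,0) (1,3) (0,1) (3,2)
row 3: (1,3) (2,0) (3,2) (0,1)
Orthogonality requires all 16 pairs distinct.
But the pair (0,1) repeats: cell (0,1) has L1 = 0, L2 = 1, and cell (1,0) has L1 = 0, L2 = 1.
A repeated pair means some other pair never occurs (only 4 distinct pairs out of 16), so the squares are not orthogonal.
Conclusion: NO.

NO


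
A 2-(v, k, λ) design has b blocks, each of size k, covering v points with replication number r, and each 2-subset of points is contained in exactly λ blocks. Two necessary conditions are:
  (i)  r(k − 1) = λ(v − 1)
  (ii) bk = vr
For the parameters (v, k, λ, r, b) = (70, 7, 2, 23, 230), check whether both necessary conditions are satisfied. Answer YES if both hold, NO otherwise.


Condition (i): r(k − 1) = 23·6 = 138; λ(v − 1) = 2·69 = 138. Match? YES.
Condition (ii): bk = 230·7 = 1610; vr = 70·23 = 1610. Match? YES.
Both conditions hold? YES.

YES


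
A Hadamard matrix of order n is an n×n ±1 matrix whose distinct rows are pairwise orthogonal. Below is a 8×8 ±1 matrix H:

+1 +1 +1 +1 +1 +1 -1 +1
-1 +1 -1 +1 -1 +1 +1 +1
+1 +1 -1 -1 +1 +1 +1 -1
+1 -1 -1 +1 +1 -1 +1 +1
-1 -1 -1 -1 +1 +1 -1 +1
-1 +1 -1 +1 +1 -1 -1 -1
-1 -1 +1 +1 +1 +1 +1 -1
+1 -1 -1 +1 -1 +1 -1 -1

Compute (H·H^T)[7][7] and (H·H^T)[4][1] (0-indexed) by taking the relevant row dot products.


Row 1 of H: [-1, 1, -1, 1, -1, 1, 1, 1].
Row 4 of H: [-1, -1, -1, -1, 1, 1, -1, 1].
Row 7 of H: [1, -1, -1, 1, -1, 1, -1, -1].
(H·H^T)[7][7] = Σ_j H[7][j]·H[7][j] = (1)² + (-1)² + (-1)² + (1)² + (-1)² + (1)² + (-1)² + (-1)² = 1 + 1 + 1 + 1 + 1 + 1 + 1 + 1 = 8.
(H·H^T)[4][1] = Σ_j H[4][j]·H[1][j] = (-1)·(-1) + (-1)·(1) + (-1)·(-1) + (-1)·(1) + (1)·(-1) + (1)·(1) + (-1)·(1) + (1)·(1) = 1 + -1 + 1 + -1 + -1 + 1 + -1 + 1 = 0.
So rows 4 and 1 are orthogonal; the diagonal entry equals n = 8.

(7,7) entry = 8; (4,1) entry = 0.


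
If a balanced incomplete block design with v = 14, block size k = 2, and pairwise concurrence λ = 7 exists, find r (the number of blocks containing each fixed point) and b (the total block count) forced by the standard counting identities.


Any 2-(v, k, λ) BIBD satisfies two necessary conditions:
  (i)  Each point sits in r blocks, and counting incidences through any fixed point gives r(k − 1) = λ(v − 1), so r = λ(v − 1)/(k − 1).
  (ii) Total incidences bk = vr, so b = vr/k.
Step 1: r = λ(v − 1)/(k − 1) = 7·(14 − 1)/(2 − 1) = 7·13/1 = 91/1 = 91.
Step 2: b = vr/k = 14·91/2 = 1274/2 = 637.
Check integrality: r = 91 ∈ Z ✓, b = 637 ∈ Z ✓.
(These identities are necessary conditions: they determine r and b for any design with these parameters, but do not by themselves prove that one exists.)

r = 91, b = 637.


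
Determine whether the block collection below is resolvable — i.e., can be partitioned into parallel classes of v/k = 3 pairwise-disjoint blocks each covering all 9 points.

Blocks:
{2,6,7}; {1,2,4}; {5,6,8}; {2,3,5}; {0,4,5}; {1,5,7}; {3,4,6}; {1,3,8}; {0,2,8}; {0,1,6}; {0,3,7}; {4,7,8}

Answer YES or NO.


v = 9, block size k = 3, number of blocks = 12.
For resolvability, blocks must partition into parallel classes of size v/k = 3.
Total blocks must therefore be a multiple of 3: 12 = 3·4 + 0 ⇒ divisible ✓.
Greedy packing gives 4 candidate class(es). Each should be a full parallel class (size 3, covers all 9 points).
  Class 1 (3 blocks): {2,6,7}; {0,4,5}; {1,3,8}. Points covered: [0, 1, 2, 3, 4, 5, 6, 7, 8].
  Class 2 (3 blocks): {1,2,4}; {5,6,8}; {0,3,7}. Points covered: [0, 1, 2, 3, 4, 5, 6, 7, 8].
  Class 3 (3 blocks): {2,3,5}; {0,1,6}; {4,7,8}. Points covered: [0, 1, 2, 3, 4, 5, 6, 7, 8].
  Class 4 (3 blocks): {1,5,7}; {3,4,6}; {0,2,8}. Points covered: [0, 1, 2, 3, 4, 5, 6, 7, 8].
All classes full (size 3)? YES. All classes cover every point? YES.
Resolvable? YES.

YES


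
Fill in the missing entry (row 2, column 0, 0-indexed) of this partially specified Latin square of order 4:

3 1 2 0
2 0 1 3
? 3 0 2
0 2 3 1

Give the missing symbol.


Row 2 contains symbols [0, 2, 3] — missing [1].
Column 0 contains symbols [0, 2, 3] — missing [1].
The missing symbol must appear in both missing sets; intersection = [1].
Therefore the hidden value is 1.

Missing value = 1.


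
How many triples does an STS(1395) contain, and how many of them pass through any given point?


An STS(v) is a 2-(v, 3, 1) BIBD: block size k = 3, λ = 1.
Replication: r(k − 1) = λ(v − 1) ⇒ r·2 = 1395 − 1 = 1394 ⇒ r = 697.
Block count: b = v(v − 1)/6 = 1395·1394/6 = 1944630/6 = 324105.

r = 697, b = 324105.


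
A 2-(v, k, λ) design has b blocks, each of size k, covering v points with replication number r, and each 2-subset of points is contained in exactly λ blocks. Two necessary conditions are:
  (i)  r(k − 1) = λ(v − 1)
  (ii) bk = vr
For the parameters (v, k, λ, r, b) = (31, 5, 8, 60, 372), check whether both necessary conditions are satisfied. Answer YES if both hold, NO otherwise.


Condition (i): r(k − 1) = 60·4 = 240; λ(v − 1) = 8·30 = 240. Match? YES.
Condition (ii): bk = 372·5 = 1860; vr = 31·60 = 1860. Match? YES.
Both conditions hold? YES.

YES


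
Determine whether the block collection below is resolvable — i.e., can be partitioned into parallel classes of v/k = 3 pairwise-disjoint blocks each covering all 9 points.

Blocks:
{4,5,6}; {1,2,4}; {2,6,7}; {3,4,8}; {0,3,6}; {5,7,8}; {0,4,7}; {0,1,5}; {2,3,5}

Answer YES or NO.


v = 9, block size k = 3, number of blocks = 9.
For resolvability, blocks must partition into parallel classes of size v/k = 3.
Total blocks must therefore be a multiple of 3: 9 = 3·3 + 0 ⇒ divisible ✓.
Consider block {4,5,6}. It intersects every other block in the collection, so no parallel class of size 3 can contain it.
Since every block must belong to some parallel class in a resolution, the collection cannot be partitioned into parallel classes.
Resolvable? NO.

NO


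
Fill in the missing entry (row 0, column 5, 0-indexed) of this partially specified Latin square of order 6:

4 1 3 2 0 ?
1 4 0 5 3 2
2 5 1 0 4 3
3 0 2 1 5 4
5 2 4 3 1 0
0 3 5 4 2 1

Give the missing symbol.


Row 0 contains symbols [0, 1, 2, 3, 4] — missing [5].
Column 5 contains symbols [0, 1, 2, 3, 4] — missing [5].
The missing symbol must appear in both missing sets; intersection = [5].
Therefore the hidden value is 5.

Missing value = 5.


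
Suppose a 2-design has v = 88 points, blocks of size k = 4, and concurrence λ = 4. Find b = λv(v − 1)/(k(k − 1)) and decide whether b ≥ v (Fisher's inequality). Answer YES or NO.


b = λv(v − 1)/(k(k − 1)) = 4·88·87/(4·3) = 30624/12 = 2552.
Compare with v = 88: b ≥ v, so Fisher's inequality holds.

YES


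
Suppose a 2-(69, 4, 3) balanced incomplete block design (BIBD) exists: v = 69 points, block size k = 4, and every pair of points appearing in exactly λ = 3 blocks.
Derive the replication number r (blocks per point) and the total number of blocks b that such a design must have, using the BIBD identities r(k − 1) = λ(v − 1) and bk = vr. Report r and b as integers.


Any 2-(v, k, λ) BIBD satisfies two necessary conditions:
  (i)  Each point sits in r blocks, and counting incidences through any fixed point gives r(k − 1) = λ(v − 1), so r = λ(v − 1)/(k − 1).
  (ii) Total incidences bk = vr, so b = vr/k.
Step 1: r = λ(v − 1)/(k − 1) = 3·(69 − 1)/(4 − 1) = 3·68/3 = 204/3 = 68.
Step 2: b = vr/k = 69·68/4 = 4692/4 = 1173.
Check integrality: r = 68 ∈ Z ✓, b = 1173 ∈ Z ✓.
(These identities are necessary conditions: they determine r and b for any design with these parameters, but do not by themselves prove that one exists.)

r = 68, b = 1173.


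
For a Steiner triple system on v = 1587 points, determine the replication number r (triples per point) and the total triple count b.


An STS(v) is a 2-(v, 3, 1) BIBD: block size k = 3, λ = 1.
Replication: r(k − 1) = λ(v − 1) ⇒ r·2 = 1587 − 1 = 1586 ⇒ r = 793.
Block count: bk = vr ⇒ b·3 = 1587·793 = 1258491 ⇒ b = 419497.

r = 793, b = 419497.


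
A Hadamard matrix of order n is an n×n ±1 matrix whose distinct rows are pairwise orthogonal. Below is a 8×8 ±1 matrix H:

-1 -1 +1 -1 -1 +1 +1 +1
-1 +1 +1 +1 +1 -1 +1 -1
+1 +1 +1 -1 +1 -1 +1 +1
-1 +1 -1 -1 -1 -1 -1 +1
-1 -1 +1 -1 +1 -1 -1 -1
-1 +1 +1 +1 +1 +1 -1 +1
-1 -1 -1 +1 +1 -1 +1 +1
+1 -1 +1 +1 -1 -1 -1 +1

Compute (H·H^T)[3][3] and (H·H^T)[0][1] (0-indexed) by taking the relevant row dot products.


Row 0 of H: [-1, -1, 1, -1, -1, 1, 1, 1].
Row 1 of H: [-1, 1, 1, 1, 1, -1, 1, -1].
Row 3 of H: [-1, 1, -1, -1, -1, -1, -1, 1].
(H·H^T)[3][3] = Σ_j H[3][j]·H[3][j] = (-1)² + (1)² + (-1)² + (-1)² + (-1)² + (-1)² + (-1)² + (1)² = 1 + 1 + 1 + 1 + 1 + 1 + 1 + 1 = 8.
(H·H^T)[0][1] = Σ_j H[0][j]·H[1][j] = (-1)·(-1) + (-1)·(1) + (1)·(1) + (-1)·(1) + (-1)·(1) + (1)·(-1) + (1)·(1) + (1)·(-1) = 1 + -1 + 1 + -1 + -1 + -1 + 1 + -1 = -2.
Rows 0 and 1 are not orthogonal (dot product = -2 ≠ 0), so H is not a Hadamard matrix.

(3,3) entry = 8; (0,1) entry = -2.


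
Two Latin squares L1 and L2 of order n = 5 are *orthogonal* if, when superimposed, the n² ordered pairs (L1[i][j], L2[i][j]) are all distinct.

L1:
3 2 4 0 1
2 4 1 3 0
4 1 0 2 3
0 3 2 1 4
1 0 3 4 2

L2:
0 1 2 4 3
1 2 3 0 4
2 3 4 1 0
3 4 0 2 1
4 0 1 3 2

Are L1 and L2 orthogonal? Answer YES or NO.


Form the n² = 25 superimposed pairs (L1[i][j], L2[i][j]), row by row (rows and columns indexed from 0):
row 0: (3,0) (2,1) (4,2) (0,4) (1,3)
row 1: (2,1) (4,2) (1,3) (3,0) (0,4)
row 2: (4,2) (1,3) (0,4) (2,1) (3,0)
row 3: (0,3) (3,4) (2,0) (1,2) (4,1)
row 4: (1,4) (0,0) (3,1) (4,3) (2,2)
Orthogonality requires all 25 pairs distinct.
But the pair (2,1) repeats: cell (0,1) has L1 = 2, L2 = 1, and cell (1,0) has L1 = 2, L2 = 1.
A repeated pair means some other pair never occurs (only 15 distinct pairs out of 25), so the squares are not orthogonal.
Conclusion: NO.

NO


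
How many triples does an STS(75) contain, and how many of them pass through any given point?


An STS(v) is a 2-(v, 3, 1) BIBD: block size k = 3, λ = 1.
Replication: r(k − 1) = λ(v − 1) ⇒ r·2 = 75 − 1 = 74 ⇒ r = 37.
Block count: bk = vr ⇒ b·3 = 75·37 = 2775 ⇒ b = 925.
(Check via b = v(v − 1)/6 = 75·74/6 = 5550/6 = 925.)

r = 37, b = 925.


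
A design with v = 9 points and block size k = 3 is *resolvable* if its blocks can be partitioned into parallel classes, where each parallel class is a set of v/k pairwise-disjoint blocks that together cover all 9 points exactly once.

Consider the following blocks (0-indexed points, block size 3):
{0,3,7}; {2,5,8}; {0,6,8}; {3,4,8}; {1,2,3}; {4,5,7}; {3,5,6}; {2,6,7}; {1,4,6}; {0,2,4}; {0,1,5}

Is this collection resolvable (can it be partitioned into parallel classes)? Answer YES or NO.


v = 9, block size k = 3, number of blocks = 11.
For resolvability, blocks must partition into parallel classes of size v/k = 3.
Total blocks must therefore be a multiple of 3: 11 = 3·3 + 2 ⇒ not divisible ✗.
Resolvable? NO.

NO


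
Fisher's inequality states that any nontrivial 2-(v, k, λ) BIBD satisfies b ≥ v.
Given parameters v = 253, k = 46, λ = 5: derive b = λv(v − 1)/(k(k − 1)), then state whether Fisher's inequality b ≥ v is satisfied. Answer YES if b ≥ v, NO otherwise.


b = λv(v − 1)/(k(k − 1)) = 5·253·252/(46·45) = 318780/2070 = 154.
Compare with v = 253: b < v, so Fisher's inequality fails.

NO


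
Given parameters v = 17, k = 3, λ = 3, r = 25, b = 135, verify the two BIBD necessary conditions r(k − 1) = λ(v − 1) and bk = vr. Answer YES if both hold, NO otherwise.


Condition (i): r(k − 1) = 25·2 = 50; λ(v − 1) = 3·16 = 48. Match? NO.
Condition (ii): bk = 135·3 = 405; vr = 17·25 = 425. Match? NO.
Both conditions hold? NO.

NO


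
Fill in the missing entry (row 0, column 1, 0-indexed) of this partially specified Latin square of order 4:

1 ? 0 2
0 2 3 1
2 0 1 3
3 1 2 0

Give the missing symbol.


Row 0 contains symbols [0, 1, 2] — missing [3].
Column 1 contains symbols [0, 1, 2] — missing [3].
The missing symbol must appear in both missing sets; intersection = [3].
Therefore the hidden value is 3.

Missing value = 3.


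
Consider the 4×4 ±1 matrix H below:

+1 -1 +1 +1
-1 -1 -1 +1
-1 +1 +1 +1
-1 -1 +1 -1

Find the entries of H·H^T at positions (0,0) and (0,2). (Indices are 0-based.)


Row 0 of H: [1, -1, 1, 1].
Row 2 of H: [-1, 1, 1, 1].
(H·H^T)[0][0] = Σ_j H[0][j]·H[0][j] = (1)² + (-1)² + (1)² + (1)² = 1 + 1 + 1 + 1 = 4.
(H·H^T)[0][2] = Σ_j H[0][j]·H[2][j] = (1)·(-1) + (-1)·(1) + (1)·(1) + (1)·(1) = -1 + -1 + 1 + 1 = 0.
So rows 0 and 2 are orthogonal; the diagonal entry equals n = 4.

(0,0) entry = 4; (0,2) entry = 0.


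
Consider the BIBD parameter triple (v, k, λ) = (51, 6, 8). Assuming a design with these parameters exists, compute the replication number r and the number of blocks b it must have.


Any 2-(v, k, λ) BIBD satisfies two necessary conditions:
  (i)  Each point sits in r blocks, and counting incidences through any fixed point gives r(k − 1) = λ(v − 1), so r = λ(v − 1)/(k − 1).
  (ii) Total incidences bk = vr, so b = vr/k.
Step 1: r = λ(v − 1)/(k − 1) = 8·(51 − 1)/(6 − 1) = 8·50/5 = 400/5 = 80.
Step 2: b = vr/k = 51·80/6 = 4080/6 = 680.
Check integrality: r = 80 ∈ Z ✓, b = 680 ∈ Z ✓.
(These identities are necessary conditions: they determine r and b for any design with these parameters, but do not by themselves prove that one exists.)

r = 80, b = 680.


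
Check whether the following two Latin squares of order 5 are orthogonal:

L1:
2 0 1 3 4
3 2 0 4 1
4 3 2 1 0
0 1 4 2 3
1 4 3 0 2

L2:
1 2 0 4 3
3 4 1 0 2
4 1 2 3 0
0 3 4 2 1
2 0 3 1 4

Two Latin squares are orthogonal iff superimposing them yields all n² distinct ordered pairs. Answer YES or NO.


Form the n² = 25 superimposed pairs (L1[i][j], L2[i][j]), row by row (rows and columns indexed from 0):
row 0: (2,1) (0,2) (1,0) (3,4) (4,3)
row 1: (3,3) (2,4) (0,1) (4,0) (1,2)
row 2: (4,4) (3,1) (2,2) (1,3) (0,0)
row 3: (0,0) (1,3) (4,4) (2,2) (3,1)
row 4: (1,2) (4,0) (3,3) (0,1) (2,4)
Orthogonality requires all 25 pairs distinct.
But the pair (0,0) repeats: cell (2,4) has L1 = 0, L2 = 0, and cell (3,0) has L1 = 0, L2 = 0.
A repeated pair means some other pair never occurs (only 15 distinct pairs out of 25), so the squares are not orthogonal.
Conclusion: NO.

NO


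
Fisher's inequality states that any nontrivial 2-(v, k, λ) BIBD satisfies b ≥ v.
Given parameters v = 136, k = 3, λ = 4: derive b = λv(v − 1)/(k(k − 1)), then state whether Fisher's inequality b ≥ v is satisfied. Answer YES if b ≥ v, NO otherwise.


r = λ(v − 1)/(k − 1) = 4·135/2 = 270.
b = vr/k = 136·270/3 = 12240.
Fisher's inequality: b ≥ v ⇔ 12240 ≥ 136? YES.

YES


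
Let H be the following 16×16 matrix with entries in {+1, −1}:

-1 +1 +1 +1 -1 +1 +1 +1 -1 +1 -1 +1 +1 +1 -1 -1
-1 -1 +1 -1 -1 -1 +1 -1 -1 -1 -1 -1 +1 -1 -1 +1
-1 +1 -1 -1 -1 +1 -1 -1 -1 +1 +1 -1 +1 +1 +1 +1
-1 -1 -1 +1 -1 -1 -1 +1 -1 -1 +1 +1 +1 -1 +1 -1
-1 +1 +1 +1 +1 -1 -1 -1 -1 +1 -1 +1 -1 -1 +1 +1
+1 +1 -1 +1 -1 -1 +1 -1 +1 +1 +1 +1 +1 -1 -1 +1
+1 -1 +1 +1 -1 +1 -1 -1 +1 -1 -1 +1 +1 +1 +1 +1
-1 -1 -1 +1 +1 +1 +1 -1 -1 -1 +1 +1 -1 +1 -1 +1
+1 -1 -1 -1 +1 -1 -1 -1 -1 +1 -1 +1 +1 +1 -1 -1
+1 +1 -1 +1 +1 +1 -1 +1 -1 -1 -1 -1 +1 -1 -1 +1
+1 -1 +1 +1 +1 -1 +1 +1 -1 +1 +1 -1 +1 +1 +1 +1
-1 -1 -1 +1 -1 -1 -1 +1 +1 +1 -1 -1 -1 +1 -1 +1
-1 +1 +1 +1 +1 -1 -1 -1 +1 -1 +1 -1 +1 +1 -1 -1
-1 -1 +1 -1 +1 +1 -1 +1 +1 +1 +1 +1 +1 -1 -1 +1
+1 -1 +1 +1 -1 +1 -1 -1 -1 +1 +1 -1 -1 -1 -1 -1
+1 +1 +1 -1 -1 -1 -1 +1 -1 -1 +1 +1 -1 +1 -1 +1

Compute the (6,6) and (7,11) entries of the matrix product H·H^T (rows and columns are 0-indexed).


Row 6 of H: [1, -1, 1, 1, -1, 1, -1, -1, 1, -1, -1, 1, 1, 1, 1, 1].
Row 7 of H: [-1, -1, -1, 1, 1, 1, 1, -1, -1, -1, 1, 1, -1, 1, -1, 1].
Row 11 of H: [-1, -1, -1, 1, -1, -1, -1, 1, 1, 1, -1, -1, -1, 1, -1, 1].
(H·H^T)[6][6] = Σ_j H[6][j]·H[6][j] = (1)² + (-1)² + (1)² + (1)² + (-1)² + (1)² + (-1)² + (-1)² + (1)² + (-1)² + (-1)² + (1)² + (1)² + (1)² + (1)² + (1)² = 1 + 1 + 1 + 1 + 1 + 1 + 1 + 1 + 1 + 1 + 1 + 1 + 1 + 1 + 1 + 1 = 16.
(H·H^T)[7][11] = Σ_j H[7][j]·H[11][j] = (-1)·(-1) + (-1)·(-1) + (-1)·(-1) + (1)·(1) + (1)·(-1) + (1)·(-1) + (1)·(-1) + (-1)·(1) + (-1)·(1) + (-1)·(1) + (1)·(-1) + (1)·(-1) + (-1)·(-1) + (1)·(1) + (-1)·(-1) + (1)·(1) = 1 + 1 + 1 + 1 + -1 + -1 + -1 + -1 + -1 + -1 + -1 + -1 + 1 + 1 + 1 + 1 = 0.
So rows 7 and 11 are orthogonal; the diagonal entry equals n = 16.

(6,6) entry = 16; (7,11) entry = 0.


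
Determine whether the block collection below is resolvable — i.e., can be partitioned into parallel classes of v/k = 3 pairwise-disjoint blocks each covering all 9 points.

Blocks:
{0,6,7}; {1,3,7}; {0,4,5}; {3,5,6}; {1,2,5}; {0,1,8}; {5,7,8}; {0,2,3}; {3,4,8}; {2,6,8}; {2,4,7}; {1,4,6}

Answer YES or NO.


v = 9, block size k = 3, number of blocks = 12.
For resolvability, blocks must partition into parallel classes of size v/k = 3.
Total blocks must therefore be a multiple of 3: 12 = 3·4 + 0 ⇒ divisible ✓.
Greedy packing gives 4 candidate class(es). Each should be a full parallel class (size 3, covers all 9 points).
  Class 1 (3 blocks): {0,6,7}; {1,2,5}; {3,4,8}. Points covered: [0, 1, 2, 3, 4, 5, 6, 7, 8].
  Class 2 (3 blocks): {1,3,7}; {0,4,5}; {2,6,8}. Points covered: [0, 1, 2, 3, 4, 5, 6, 7, 8].
  Class 3 (3 blocks): {3,5,6}; {0,1,8}; {2,4,7}. Points covered: [0, 1, 2, 3, 4, 5, 6, 7, 8].
  Class 4 (3 blocks): {5,7,8}; {0,2,3}; {1,4,6}. Points covered: [0, 1, 2, 3, 4, 5, 6, 7, 8].
All classes full (size 3)? YES. All classes cover every point? YES.
Resolvable? YES.

YES


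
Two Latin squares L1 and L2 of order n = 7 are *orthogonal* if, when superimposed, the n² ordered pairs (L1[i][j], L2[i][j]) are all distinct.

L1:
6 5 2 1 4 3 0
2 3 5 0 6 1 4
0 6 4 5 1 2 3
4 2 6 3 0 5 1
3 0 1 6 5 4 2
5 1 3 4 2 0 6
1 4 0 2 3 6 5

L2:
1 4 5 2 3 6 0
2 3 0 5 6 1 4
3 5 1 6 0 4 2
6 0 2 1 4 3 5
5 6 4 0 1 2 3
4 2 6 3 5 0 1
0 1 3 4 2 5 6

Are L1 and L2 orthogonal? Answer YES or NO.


Form the n² = 49 superimposed pairs (L1[i][j], L2[i][j]), row by row (rows and columns indexed from 0):
row 0: (6,1) (5,4) (2,5) (1,2) (4,3) (3,6) (0,0)
row 1: (2,2) (3,3) (5,0) (0,5) (6,6) (1,1) (4,4)
row 2: (0,3) (6,5) (4,1) (5,6) (1,0) (2,4) (3,2)
row 3: (4,6) (2,0) (6,2) (3,1) (0,4) (5,3) (1,5)
row 4: (3,5) (0,6) (1,4) (6,0) (5,1) (4,2) (2,3)
row 5: (5,4) (1,2) (3,6) (4,3) (2,5) (0,0) (6,1)
row 6: (1,0) (4,1) (0,3) (2,4) (3,2) (6,5) (5,6)
Orthogonality requires all 49 pairs distinct.
But the pair (5,4) repeats: cell (0,1) has L1 = 5, L2 = 4, and cell (5,0) has L1 = 5, L2 = 4.
A repeated pair means some other pair never occurs (only 35 distinct pairs out of 49), so the squares are not orthogonal.
Conclusion: NO.

NO


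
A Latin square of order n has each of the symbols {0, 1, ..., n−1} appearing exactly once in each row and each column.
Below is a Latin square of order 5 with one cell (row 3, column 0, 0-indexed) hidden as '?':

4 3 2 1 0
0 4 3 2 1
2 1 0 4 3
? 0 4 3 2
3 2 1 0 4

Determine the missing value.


Row 3 contains symbols [0, 2, 3, 4] — missing [1].
Column 0 contains symbols [0, 2, 3, 4] — missing [1].
The missing symbol must appear in both missing sets; intersection = [1].
Therefore the hidden value is 1.

Missing value = 1.


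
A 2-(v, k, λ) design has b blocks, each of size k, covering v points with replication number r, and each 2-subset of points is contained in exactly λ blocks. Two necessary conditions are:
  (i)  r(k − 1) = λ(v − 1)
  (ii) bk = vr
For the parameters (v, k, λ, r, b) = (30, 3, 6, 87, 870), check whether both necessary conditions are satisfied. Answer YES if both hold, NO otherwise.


Condition (i): r(k − 1) = 87·2 = 174; λ(v − 1) = 6·29 = 174. Match? YES.
Condition (ii): bk = 870·3 = 2610; vr = 30·87 = 2610. Match? YES.
Both conditions hold? YES.

YES


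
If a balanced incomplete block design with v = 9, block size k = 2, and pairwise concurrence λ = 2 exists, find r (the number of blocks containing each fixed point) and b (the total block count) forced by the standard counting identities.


Any 2-(v, k, λ) BIBD satisfies two necessary conditions:
  (i)  Each point sits in r blocks, and counting incidences through any fixed point gives r(k − 1) = λ(v − 1), so r = λ(v − 1)/(k − 1).
  (ii) Total incidences bk = vr, so b = vr/k.
Step 1: r = λ(v − 1)/(k − 1) = 2·(9 − 1)/(2 − 1) = 2·8/1 = 16/1 = 16.
Step 2: b = vr/k = 9·16/2 = 144/2 = 72.
Check integrality: r = 16 ∈ Z ✓, b = 72 ∈ Z ✓.
(These identities are necessary conditions: they determine r and b for any design with these parameters, but do not by themselves prove that one exists.)

r = 16, b = 72.


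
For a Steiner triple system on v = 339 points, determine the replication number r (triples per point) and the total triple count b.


An STS(v) is a 2-(v, 3, 1) BIBD: block size k = 3, λ = 1.
Replication: r(k − 1) = λ(v − 1) ⇒ r·2 = 339 − 1 = 338 ⇒ r = 169.
Block count: b = v(v − 1)/6 = 339·338/6 = 114582/6 = 19097.

r = 169, b = 19097.


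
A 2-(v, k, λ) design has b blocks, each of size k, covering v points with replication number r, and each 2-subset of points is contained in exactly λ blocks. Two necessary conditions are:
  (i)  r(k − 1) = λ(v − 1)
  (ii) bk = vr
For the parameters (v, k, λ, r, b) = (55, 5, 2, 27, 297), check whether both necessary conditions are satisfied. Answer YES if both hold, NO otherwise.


Condition (i): r(k − 1) = 27·4 = 108; λ(v − 1) = 2·54 = 108. Match? YES.
Condition (ii): bk = 297·5 = 1485; vr = 55·27 = 1485. Match? YES.
Both conditions hold? YES.

YES


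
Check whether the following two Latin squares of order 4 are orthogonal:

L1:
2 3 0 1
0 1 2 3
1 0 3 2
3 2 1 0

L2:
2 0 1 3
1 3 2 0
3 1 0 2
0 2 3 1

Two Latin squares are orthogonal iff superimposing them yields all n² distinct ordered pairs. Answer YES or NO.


Form the n² = 16 superimposed pairs (L1[i][j], L2[i][j]), row by row (rows and columns indexed from 0):
row 0: (2,2) (3,0) (0,1) (1,3)
row 1: (0,1) (1,3) (2,2) (3,0)
row 2: (1,3) (0,1) (3,0) (2,2)
row 3: (3,0) (2,2) (1,3) (0,1)
Orthogonality requires all 16 pairs distinct.
But the pair (0,1) repeats: cell (0,2) has L1 = 0, L2 = 1, and cell (1,0) has L1 = 0, L2 = 1.
A repeated pair means some other pair never occurs (only 4 distinct pairs out of 16), so the squares are not orthogonal.
Conclusion: NO.

NO


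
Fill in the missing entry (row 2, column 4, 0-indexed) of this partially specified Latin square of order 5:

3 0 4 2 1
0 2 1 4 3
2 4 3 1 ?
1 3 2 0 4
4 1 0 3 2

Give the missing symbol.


Row 2 contains symbols [1, 2, 3, 4] — missing [0].
Column 4 contains symbols [1, 2, 3, 4] — missing [0].
The missing symbol must appear in both missing sets; intersection = [0].
Therefore the hidden value is 0.

Missing value = 0.


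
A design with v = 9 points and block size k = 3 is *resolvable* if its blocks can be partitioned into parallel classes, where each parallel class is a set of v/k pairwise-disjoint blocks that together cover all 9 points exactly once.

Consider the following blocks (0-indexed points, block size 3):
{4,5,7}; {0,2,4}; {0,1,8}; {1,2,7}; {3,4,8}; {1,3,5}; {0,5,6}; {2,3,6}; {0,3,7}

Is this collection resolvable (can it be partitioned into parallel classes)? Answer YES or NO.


v = 9, block size k = 3, number of blocks = 9.
For resolvability, blocks must partition into parallel classes of size v/k = 3.
Total blocks must therefore be a multiple of 3: 9 = 3·3 + 0 ⇒ divisible ✓.
Consider block {0,2,4}. The only other block(s) in the collection disjoint from it are {1,3,5} — just 1 block(s). Any parallel class containing {0,2,4} would need 2 other blocks each disjoint from it, so no parallel class of size 3 can contain {0,2,4}.
Since every block must belong to some parallel class in a resolution, the collection cannot be partitioned into parallel classes.
Resolvable? NO.

NO


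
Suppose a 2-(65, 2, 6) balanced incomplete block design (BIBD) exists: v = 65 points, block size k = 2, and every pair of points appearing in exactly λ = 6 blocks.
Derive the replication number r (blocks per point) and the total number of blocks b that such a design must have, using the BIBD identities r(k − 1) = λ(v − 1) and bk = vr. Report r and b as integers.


Any 2-(v, k, λ) BIBD satisfies two necessary conditions:
  (i)  Each point sits in r blocks, and counting incidences through any fixed point gives r(k − 1) = λ(v − 1), so r = λ(v − 1)/(k − 1).
  (ii) Total incidences bk = vr, so b = vr/k.
Step 1: r = λ(v − 1)/(k − 1) = 6·(65 − 1)/(2 − 1) = 6·64/1 = 384/1 = 384.
Step 2: b = vr/k = 65·384/2 = 24960/2 = 12480.
Check integrality: r = 384 ∈ Z ✓, b = 12480 ∈ Z ✓.
(These identities are necessary conditions: they determine r and b for any design with these parameters, but do not by themselves prove that one exists.)

r = 384, b = 12480.


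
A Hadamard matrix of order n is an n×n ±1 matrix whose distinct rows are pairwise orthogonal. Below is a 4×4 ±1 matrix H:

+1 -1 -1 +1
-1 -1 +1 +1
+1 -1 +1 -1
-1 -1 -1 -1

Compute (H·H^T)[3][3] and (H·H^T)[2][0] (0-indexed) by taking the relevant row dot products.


Row 0 of H: [1, -1, -1, 1].
Row 2 of H: [1, -1, 1, -1].
Row 3 of H: [-1, -1, -1, -1].
(H·H^T)[3][3] = Σ_j H[3][j]·H[3][j] = (-1)² + (-1)² + (-1)² + (-1)² = 1 + 1 + 1 + 1 = 4.
(H·H^T)[2][0] = Σ_j H[2][j]·H[0][j] = (1)·(1) + (-1)·(-1) + (1)·(-1) + (-1)·(1) = 1 + 1 + -1 + -1 = 0.
So rows 2 and 0 are orthogonal; the diagonal entry equals n = 4.

(3,3) entry = 4; (2,0) entry = 0.


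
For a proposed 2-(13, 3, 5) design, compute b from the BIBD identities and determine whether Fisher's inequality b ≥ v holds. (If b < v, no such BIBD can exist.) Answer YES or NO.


b = λv(v − 1)/(k(k − 1)) = 5·13·12/(3·2) = 780/6 = 130.
Compare with v = 13: b ≥ v, so Fisher's inequality holds.

YES


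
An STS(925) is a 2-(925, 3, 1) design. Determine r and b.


An STS(v) is a 2-(v, 3, 1) BIBD: block size k = 3, λ = 1.
Replication: r(k − 1) = λ(v − 1) ⇒ r·2 = 925 − 1 = 924 ⇒ r = 462.
Block count: bk = vr ⇒ b·3 = 925·462 = 427350 ⇒ b = 142450.
(Check via b = v(v − 1)/6 = 925·924/6 = 854700/6 = 142450.)

r = 462, b = 142450.


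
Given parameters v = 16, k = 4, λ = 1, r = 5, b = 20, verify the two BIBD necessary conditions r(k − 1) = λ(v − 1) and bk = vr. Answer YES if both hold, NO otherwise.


Condition (i): r(k − 1) = 5·3 = 15; λ(v − 1) = 1·15 = 15. Match? YES.
Condition (ii): bk = 20·4 = 80; vr = 16·5 = 80. Match? YES.
Both conditions hold? YES.

YES


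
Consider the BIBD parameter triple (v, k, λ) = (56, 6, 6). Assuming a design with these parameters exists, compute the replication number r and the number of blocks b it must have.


Any 2-(v, k, λ) BIBD satisfies two necessary conditions:
  (i)  Each point sits in r blocks, and counting incidences through any fixed point gives r(k − 1) = λ(v − 1), so r = λ(v − 1)/(k − 1).
  (ii) Total incidences bk = vr, so b = vr/k.
Step 1: r = λ(v − 1)/(k − 1) = 6·(56 − 1)/(6 − 1) = 6·55/5 = 330/5 = 66.
Step 2: b = vr/k = 56·66/6 = 3696/6 = 616.
Check integrality: r = 66 ∈ Z ✓, b = 616 ∈ Z ✓.
(These identities are necessary conditions: they determine r and b for any design with these parameters, but do not by themselves prove that one exists.)

r = 66, b = 616.


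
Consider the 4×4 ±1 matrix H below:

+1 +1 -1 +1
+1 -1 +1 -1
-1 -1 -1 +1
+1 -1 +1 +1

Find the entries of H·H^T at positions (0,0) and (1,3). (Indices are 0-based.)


Row 0 of H: [1, 1, -1, 1].
Row 1 of H: [1, -1, 1, -1].
Row 3 of H: [1, -1, 1, 1].
(H·H^T)[0][0] = Σ_j H[0][j]·H[0][j] = (1)² + (1)² + (-1)² + (1)² = 1 + 1 + 1 + 1 = 4.
(H·H^T)[1][3] = Σ_j H[1][j]·H[3][j] = (1)·(1) + (-1)·(-1) + (1)·(1) + (-1)·(1) = 1 + 1 + 1 + -1 = 2.
Rows 1 and 3 are not orthogonal (dot product = 2 ≠ 0), so H is not a Hadamard matrix.

(0,0) entry = 4; (1,3) entry = 2.
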